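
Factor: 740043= 3^3 * 27409^1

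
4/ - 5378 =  - 2/2689 = - 0.00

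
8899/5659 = 1 + 3240/5659 = 1.57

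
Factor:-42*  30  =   - 1260= - 2^2*3^2*5^1*7^1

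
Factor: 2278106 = 2^1*61^1*71^1*263^1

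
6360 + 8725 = 15085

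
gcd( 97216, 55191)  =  1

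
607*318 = 193026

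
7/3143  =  1/449  =  0.00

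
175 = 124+51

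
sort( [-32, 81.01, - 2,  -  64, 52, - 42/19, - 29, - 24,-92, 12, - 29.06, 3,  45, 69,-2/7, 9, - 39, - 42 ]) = [-92,-64, - 42,  -  39, - 32, - 29.06, - 29, - 24, - 42/19, - 2, - 2/7,3,9, 12,45,  52, 69,81.01 ] 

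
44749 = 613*73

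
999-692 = 307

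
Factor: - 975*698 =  - 680550 = - 2^1*3^1*5^2*13^1*349^1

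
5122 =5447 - 325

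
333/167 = 333/167 = 1.99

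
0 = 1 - 1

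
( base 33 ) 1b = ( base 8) 54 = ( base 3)1122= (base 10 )44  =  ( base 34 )1a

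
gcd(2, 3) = 1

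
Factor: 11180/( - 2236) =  - 5= - 5^1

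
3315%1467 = 381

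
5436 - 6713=  -  1277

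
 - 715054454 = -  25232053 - 689822401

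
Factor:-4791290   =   - 2^1*5^1*7^1*68447^1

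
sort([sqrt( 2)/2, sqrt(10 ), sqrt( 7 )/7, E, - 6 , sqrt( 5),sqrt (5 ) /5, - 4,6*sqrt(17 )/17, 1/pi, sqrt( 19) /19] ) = [ - 6,  -  4,sqrt ( 19)/19,1/pi, sqrt (7 )/7,  sqrt( 5)/5, sqrt (2)/2, 6*sqrt( 17)/17,sqrt(5), E, sqrt ( 10)]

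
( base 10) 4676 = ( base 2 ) 1001001000100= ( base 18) e7e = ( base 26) 6NM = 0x1244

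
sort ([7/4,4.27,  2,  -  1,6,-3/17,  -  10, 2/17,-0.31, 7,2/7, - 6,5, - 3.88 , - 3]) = [ - 10, - 6 , - 3.88, - 3, - 1, - 0.31,-3/17,2/17,2/7,7/4,2,4.27, 5,6,7] 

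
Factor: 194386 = 2^1 * 83^1 *1171^1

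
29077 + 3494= 32571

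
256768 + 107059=363827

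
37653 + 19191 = 56844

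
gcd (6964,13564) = 4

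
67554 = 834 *81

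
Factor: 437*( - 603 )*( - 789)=207910179  =  3^3*19^1*23^1 *67^1*263^1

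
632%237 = 158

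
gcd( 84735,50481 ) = 9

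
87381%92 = 73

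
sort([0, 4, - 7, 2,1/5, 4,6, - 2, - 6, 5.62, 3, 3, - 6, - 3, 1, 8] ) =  [ - 7, - 6 , - 6, - 3,-2,0,1/5  ,  1, 2,  3, 3, 4  ,  4,  5.62,  6, 8 ]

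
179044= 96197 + 82847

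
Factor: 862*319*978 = 2^2*3^1*11^1*29^1 * 163^1*431^1 = 268928484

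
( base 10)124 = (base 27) 4G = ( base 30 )44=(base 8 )174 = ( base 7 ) 235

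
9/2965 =9/2965 = 0.00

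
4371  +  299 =4670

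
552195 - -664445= 1216640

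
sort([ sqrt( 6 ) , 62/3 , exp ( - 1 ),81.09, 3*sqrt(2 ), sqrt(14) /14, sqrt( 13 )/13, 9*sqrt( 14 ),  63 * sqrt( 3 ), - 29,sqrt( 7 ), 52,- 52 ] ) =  [ - 52, - 29,sqrt( 14 )/14, sqrt( 13)/13, exp ( - 1), sqrt( 6 ),  sqrt( 7), 3 * sqrt ( 2 ), 62/3, 9*sqrt( 14 ), 52, 81.09,63*sqrt( 3 )]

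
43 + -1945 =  - 1902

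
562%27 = 22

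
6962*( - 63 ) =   -  438606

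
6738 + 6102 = 12840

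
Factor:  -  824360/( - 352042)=2^2  *  5^1*37^1 * 557^1*176021^( - 1)  =  412180/176021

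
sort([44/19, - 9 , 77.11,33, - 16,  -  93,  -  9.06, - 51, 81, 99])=[ - 93, - 51,-16, - 9.06, - 9,44/19, 33, 77.11, 81, 99] 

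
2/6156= 1/3078 = 0.00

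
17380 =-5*(  -  3476 ) 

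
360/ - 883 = - 1+ 523/883= -0.41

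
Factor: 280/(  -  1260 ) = - 2/9 = - 2^1*3^( - 2 ) 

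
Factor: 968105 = 5^1*  37^1*5233^1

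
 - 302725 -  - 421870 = 119145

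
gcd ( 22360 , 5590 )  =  5590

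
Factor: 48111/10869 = 16037/3623 = 7^1*29^1*79^1*3623^ ( - 1 ) 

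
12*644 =7728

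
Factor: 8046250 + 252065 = 3^3 * 5^1*61469^1=8298315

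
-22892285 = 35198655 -58090940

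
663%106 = 27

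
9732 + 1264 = 10996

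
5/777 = 5/777 =0.01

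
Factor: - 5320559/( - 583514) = 2^( - 1)*197^ ( - 1)*773^1*1481^( - 1)*6883^1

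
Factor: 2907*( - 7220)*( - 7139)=149837187060 = 2^2*3^2*5^1*11^2*17^1*19^3*59^1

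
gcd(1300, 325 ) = 325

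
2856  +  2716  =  5572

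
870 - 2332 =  - 1462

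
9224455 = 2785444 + 6439011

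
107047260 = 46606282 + 60440978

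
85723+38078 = 123801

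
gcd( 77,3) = 1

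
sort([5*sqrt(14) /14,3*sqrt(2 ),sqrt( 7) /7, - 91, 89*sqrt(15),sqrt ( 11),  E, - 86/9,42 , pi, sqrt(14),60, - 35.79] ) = [ -91, - 35.79 , - 86/9, sqrt(7 ) /7 , 5*sqrt( 14) /14, E, pi, sqrt(11 ),sqrt( 14),3 * sqrt(2 ),  42,60, 89*sqrt(15 ) ] 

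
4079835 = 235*17361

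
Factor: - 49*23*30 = - 33810  =  -2^1*3^1 *5^1*7^2*23^1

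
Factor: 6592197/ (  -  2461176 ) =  - 2^( - 3)*3^ (  -  1)*67^1*32797^1*34183^ (-1)= - 2197399/820392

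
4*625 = 2500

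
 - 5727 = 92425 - 98152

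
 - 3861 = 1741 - 5602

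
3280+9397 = 12677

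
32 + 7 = 39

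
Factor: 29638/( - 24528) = -2^(  -  3)*3^( - 1)*29^1 = - 29/24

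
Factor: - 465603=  - 3^1*155201^1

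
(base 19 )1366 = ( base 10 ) 8062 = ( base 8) 17576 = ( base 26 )bo2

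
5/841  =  5/841= 0.01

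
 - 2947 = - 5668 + 2721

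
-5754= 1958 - 7712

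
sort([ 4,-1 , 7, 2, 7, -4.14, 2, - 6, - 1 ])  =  [ - 6, - 4.14,-1, - 1, 2,2, 4 , 7,7]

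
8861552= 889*9968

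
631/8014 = 631/8014 =0.08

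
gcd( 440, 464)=8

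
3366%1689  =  1677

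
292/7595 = 292/7595=0.04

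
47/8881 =47/8881 =0.01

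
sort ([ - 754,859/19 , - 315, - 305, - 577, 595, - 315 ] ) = [ - 754,-577, - 315, - 315, - 305, 859/19, 595 ] 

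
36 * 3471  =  124956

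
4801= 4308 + 493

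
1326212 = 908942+417270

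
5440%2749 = 2691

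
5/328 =5/328 = 0.02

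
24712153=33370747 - 8658594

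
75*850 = 63750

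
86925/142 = 86925/142 = 612.15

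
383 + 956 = 1339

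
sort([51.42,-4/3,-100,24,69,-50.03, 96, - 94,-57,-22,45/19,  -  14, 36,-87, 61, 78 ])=[ - 100,  -  94,-87, - 57,  -  50.03,-22, - 14, - 4/3,45/19,24,  36, 51.42,  61,69,78,96] 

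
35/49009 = 35/49009 = 0.00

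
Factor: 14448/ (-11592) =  - 2^1*3^(-1)*23^ (-1 )*43^1  =  - 86/69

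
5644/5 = 5644/5=1128.80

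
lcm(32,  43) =1376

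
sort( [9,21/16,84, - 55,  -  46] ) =[ - 55,-46,21/16, 9,84]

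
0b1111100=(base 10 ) 124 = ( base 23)59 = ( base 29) 48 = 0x7c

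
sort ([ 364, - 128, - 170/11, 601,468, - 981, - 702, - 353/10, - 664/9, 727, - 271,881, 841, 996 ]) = [ - 981, - 702, - 271 ,- 128, - 664/9,  -  353/10, - 170/11,364,468, 601,727 , 841,881,996 ]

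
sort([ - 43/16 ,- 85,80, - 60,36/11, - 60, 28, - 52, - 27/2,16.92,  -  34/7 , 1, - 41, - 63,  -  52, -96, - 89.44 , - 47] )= [ - 96, - 89.44, - 85, - 63, - 60,-60, - 52,-52, - 47,  -  41,-27/2 ,- 34/7, - 43/16,1 , 36/11,16.92 , 28, 80 ]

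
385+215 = 600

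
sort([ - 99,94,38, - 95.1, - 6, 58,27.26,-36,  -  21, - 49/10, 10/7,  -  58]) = [ -99, - 95.1, - 58, - 36, - 21, - 6, - 49/10,10/7,27.26,38,58, 94 ]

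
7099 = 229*31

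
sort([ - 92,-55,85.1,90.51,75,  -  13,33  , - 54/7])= [ - 92, - 55,-13,-54/7,33,75 , 85.1,90.51] 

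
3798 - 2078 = 1720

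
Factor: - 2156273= - 7^1*23^1*59^1 * 227^1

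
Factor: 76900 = 2^2*5^2  *769^1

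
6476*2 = 12952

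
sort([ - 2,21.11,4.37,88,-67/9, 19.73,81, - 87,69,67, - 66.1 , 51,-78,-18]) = [ - 87, - 78 ,-66.1 , - 18, - 67/9 , - 2, 4.37,19.73,21.11, 51,67,  69, 81,88] 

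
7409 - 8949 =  - 1540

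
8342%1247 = 860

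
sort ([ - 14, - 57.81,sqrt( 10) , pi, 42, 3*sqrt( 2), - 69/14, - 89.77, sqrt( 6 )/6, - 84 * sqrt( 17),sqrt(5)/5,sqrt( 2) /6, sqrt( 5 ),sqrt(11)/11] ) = [-84*sqrt( 17 ), - 89.77, - 57.81,-14, - 69/14,sqrt(2 ) /6,sqrt( 11)/11,sqrt( 6 )/6,sqrt(5 )/5,sqrt( 5),pi,sqrt(10) , 3*sqrt( 2),42 ] 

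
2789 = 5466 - 2677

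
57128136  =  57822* 988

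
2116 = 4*529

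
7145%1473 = 1253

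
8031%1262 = 459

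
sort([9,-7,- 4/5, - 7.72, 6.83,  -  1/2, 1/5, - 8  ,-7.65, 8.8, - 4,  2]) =[ - 8, - 7.72, - 7.65, - 7, - 4,  -  4/5,-1/2, 1/5, 2, 6.83, 8.8, 9] 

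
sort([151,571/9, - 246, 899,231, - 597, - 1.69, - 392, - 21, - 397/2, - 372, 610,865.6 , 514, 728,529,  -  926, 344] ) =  [ - 926 , - 597, - 392 , - 372, - 246, -397/2, - 21, - 1.69, 571/9,151,231 , 344, 514 , 529,610  ,  728,865.6,899]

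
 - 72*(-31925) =2298600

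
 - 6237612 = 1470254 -7707866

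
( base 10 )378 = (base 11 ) 314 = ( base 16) 17a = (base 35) as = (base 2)101111010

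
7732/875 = 7732/875   =  8.84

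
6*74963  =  449778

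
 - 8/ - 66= 4/33 = 0.12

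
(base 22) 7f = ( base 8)251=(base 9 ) 207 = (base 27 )67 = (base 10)169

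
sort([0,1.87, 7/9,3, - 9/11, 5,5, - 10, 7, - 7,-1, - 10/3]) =[ - 10, - 7, - 10/3, - 1, - 9/11,0,7/9, 1.87,3,5,5,7 ] 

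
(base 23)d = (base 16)d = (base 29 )D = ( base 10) 13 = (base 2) 1101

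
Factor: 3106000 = 2^4  *5^3*1553^1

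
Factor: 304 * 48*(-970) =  - 2^9*3^1 * 5^1 * 19^1*97^1 =- 14154240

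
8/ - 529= - 1+ 521/529 = -0.02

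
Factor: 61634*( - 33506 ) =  - 2^2*11^1*1523^1*30817^1  =  - 2065108804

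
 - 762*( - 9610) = 7322820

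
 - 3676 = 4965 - 8641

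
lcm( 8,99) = 792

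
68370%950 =920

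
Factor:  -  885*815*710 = - 512105250 = - 2^1*3^1* 5^3*59^1 * 71^1 * 163^1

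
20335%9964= 407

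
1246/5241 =1246/5241 = 0.24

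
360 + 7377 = 7737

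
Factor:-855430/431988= -2^(-1 )*3^(  -  1)* 5^1 * 131^1*653^1*35999^(-1) = - 427715/215994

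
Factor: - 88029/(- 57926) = 2^( - 1)*3^2*11^( - 1) * 2633^( - 1 ) * 9781^1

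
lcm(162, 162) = 162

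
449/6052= 449/6052 = 0.07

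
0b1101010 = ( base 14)78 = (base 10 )106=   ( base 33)37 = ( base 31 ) 3D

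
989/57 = 17+20/57 = 17.35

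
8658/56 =154 + 17/28 = 154.61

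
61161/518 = 118+1/14 = 118.07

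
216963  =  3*72321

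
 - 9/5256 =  - 1/584= - 0.00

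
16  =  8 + 8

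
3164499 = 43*73593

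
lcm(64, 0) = 0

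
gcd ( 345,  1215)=15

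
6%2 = 0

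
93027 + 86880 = 179907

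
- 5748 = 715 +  - 6463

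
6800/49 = 138+38/49= 138.78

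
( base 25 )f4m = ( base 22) jdf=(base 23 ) HLL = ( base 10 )9497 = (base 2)10010100011001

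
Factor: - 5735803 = -59^1*67^1*1451^1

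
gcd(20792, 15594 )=5198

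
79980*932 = 74541360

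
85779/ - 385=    - 85779/385  =  - 222.80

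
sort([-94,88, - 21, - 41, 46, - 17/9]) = [-94, - 41, - 21, - 17/9, 46, 88 ] 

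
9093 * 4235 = 38508855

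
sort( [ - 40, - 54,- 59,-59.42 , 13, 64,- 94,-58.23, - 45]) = [-94, - 59.42, - 59,-58.23,  -  54, - 45,-40, 13, 64]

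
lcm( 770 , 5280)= 36960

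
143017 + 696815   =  839832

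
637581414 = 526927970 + 110653444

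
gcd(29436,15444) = 132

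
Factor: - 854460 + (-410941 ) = -1265401 = - 773^1*1637^1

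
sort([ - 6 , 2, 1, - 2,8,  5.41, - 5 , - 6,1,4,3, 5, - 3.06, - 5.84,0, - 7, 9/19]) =[ - 7,  -  6, - 6, - 5.84 ,-5, - 3.06, - 2,0, 9/19 , 1,1,2,3,4, 5,5.41, 8]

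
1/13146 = 1/13146 =0.00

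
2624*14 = 36736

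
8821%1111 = 1044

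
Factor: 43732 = 2^2 *13^1*29^2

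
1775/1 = 1775  =  1775.00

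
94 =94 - 0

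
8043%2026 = 1965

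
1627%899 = 728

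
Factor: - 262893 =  - 3^1 * 87631^1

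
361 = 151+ 210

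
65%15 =5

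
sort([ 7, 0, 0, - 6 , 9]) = [ - 6, 0, 0,7, 9]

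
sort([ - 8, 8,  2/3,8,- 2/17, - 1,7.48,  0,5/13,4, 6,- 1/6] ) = [ - 8, - 1, - 1/6  , - 2/17, 0,5/13,2/3,4, 6,7.48,8,8]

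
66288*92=6098496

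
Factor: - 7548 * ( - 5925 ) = 44721900 = 2^2 * 3^2*5^2*17^1*37^1*79^1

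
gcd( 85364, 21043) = 1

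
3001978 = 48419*62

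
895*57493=51456235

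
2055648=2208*931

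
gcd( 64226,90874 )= 2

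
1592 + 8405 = 9997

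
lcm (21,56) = 168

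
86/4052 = 43/2026  =  0.02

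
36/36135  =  4/4015 = 0.00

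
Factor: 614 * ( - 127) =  - 2^1*127^1*307^1 = -  77978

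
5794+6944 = 12738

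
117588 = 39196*3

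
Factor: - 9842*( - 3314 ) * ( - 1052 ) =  - 2^4*7^1*19^1 * 37^1*263^1*1657^1 = - 34312440176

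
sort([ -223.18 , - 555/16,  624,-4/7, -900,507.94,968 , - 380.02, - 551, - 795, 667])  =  [ - 900, - 795, - 551,  -  380.02, - 223.18,-555/16, - 4/7,507.94, 624, 667,968] 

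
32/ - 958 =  - 16/479 = - 0.03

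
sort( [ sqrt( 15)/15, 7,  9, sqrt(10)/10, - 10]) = [ - 10,sqrt(15)/15, sqrt(10)/10,7,9]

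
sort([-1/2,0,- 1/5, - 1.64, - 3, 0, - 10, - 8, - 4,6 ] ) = [ - 10, - 8, - 4, - 3,- 1.64, - 1/2, -1/5, 0, 0,  6]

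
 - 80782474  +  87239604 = 6457130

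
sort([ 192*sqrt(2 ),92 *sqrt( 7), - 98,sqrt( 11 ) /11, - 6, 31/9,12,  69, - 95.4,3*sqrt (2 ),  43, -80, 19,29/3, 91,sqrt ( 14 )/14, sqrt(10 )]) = [-98, - 95.4, - 80, - 6,sqrt(14 ) /14,sqrt( 11 ) /11, sqrt(10), 31/9,  3*sqrt(2 ), 29/3,12, 19, 43,69,  91,92*sqrt(7), 192 * sqrt (2)] 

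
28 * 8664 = 242592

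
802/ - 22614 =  - 1 + 10906/11307 = - 0.04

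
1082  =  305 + 777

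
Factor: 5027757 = 3^1 * 7^1*239417^1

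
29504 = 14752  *2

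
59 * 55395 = 3268305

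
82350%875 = 100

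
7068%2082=822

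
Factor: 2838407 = 11^1*13^1*23^1*863^1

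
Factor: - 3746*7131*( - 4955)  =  2^1*3^1*5^1*991^1*1873^1 * 2377^1= 132361557330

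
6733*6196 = 41717668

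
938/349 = 938/349   =  2.69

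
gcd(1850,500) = 50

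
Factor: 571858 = 2^1*7^1*40847^1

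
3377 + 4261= 7638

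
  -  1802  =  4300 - 6102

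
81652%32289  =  17074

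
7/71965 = 7/71965 = 0.00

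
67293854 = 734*91681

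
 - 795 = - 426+  -  369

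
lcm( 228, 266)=1596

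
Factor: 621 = 3^3*23^1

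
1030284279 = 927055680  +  103228599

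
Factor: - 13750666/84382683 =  - 2^1 * 3^(  -  1)*7^( - 1 ) *11^( - 1)*365293^( - 1)*6875333^1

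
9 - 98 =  - 89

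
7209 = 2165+5044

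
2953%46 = 9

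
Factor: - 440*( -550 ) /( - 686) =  - 121000/343 = - 2^3*5^3*7^( - 3 )*11^2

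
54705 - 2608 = 52097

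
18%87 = 18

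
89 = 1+88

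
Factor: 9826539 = 3^1 * 3275513^1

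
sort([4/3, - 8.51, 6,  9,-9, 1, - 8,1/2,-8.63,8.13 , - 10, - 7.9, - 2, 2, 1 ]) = [ - 10, - 9, - 8.63, - 8.51, - 8, - 7.9, - 2,1/2, 1,1,4/3,2,  6,  8.13, 9] 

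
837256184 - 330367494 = 506888690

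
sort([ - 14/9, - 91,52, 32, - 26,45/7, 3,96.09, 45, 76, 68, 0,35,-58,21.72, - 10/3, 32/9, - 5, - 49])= [ - 91, - 58, - 49, - 26,  -  5, - 10/3, - 14/9, 0, 3, 32/9, 45/7,21.72,32, 35,45,52, 68, 76, 96.09 ] 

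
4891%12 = 7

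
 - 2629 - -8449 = 5820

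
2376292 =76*31267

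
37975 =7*5425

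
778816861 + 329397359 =1108214220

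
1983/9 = 661/3 = 220.33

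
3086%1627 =1459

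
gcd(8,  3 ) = 1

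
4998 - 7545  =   - 2547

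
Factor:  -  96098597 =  - 7^1*47^1 * 292093^1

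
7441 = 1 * 7441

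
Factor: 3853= 3853^1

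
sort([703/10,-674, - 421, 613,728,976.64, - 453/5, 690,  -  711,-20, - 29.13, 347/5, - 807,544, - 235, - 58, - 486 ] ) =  [ - 807, - 711, - 674 , - 486, - 421, - 235, - 453/5,  -  58,-29.13, - 20,347/5,  703/10,544 , 613 , 690,728, 976.64]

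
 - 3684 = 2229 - 5913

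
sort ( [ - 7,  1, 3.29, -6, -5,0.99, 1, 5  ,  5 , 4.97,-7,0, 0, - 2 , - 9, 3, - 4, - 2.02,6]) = [ - 9,  -  7 , - 7, - 6,  -  5, - 4, - 2.02 , - 2 , 0, 0, 0.99, 1 , 1,3, 3.29 , 4.97, 5,5,  6] 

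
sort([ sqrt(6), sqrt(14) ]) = [ sqrt(6),  sqrt ( 14 ) ]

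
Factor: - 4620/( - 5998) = 2^1*3^1*5^1*7^1*11^1*2999^( - 1)= 2310/2999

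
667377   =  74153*9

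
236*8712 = 2056032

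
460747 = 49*9403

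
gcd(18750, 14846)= 2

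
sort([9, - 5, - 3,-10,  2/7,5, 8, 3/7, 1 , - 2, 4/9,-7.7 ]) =[ - 10, - 7.7, - 5, - 3,-2, 2/7, 3/7, 4/9, 1,5, 8,  9]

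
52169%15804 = 4757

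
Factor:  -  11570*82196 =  - 951007720 =- 2^3 *5^1* 13^1*89^1*20549^1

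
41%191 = 41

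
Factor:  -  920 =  - 2^3*5^1*23^1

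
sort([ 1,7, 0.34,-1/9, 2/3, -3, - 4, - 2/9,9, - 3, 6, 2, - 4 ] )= [ - 4, - 4,- 3 , - 3, - 2/9, - 1/9 , 0.34,2/3, 1,2, 6, 7, 9] 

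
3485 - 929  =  2556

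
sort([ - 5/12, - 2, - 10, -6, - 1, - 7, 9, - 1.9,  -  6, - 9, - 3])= [ - 10, - 9, - 7, - 6, - 6, - 3, - 2 , - 1.9, - 1, - 5/12, 9] 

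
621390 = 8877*70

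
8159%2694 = 77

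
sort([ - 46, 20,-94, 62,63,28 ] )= [- 94 ,-46,20,28, 62,63 ] 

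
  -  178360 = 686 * ( - 260)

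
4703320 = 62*75860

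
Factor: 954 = 2^1*3^2*53^1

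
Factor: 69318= 2^1*3^2*3851^1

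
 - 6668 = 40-6708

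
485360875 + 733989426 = 1219350301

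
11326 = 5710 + 5616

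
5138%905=613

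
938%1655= 938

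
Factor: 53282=2^1*26641^1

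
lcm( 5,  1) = 5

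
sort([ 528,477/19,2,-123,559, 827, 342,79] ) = [-123,2, 477/19,79, 342,528,  559, 827 ] 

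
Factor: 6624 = 2^5*3^2* 23^1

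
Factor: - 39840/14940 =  - 2^3*3^( - 1) = - 8/3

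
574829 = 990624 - 415795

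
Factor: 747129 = 3^1 * 337^1 * 739^1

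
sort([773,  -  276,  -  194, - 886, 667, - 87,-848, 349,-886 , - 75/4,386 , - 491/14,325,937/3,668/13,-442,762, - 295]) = [-886,  -  886,  -  848, - 442,  -  295, - 276, - 194,  -  87,-491/14, - 75/4,668/13 , 937/3, 325,349, 386,667,762,  773] 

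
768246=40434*19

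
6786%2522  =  1742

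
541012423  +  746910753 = 1287923176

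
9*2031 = 18279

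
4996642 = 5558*899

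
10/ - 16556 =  - 5/8278= - 0.00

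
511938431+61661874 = 573600305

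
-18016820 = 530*( - 33994) 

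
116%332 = 116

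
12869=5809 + 7060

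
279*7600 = 2120400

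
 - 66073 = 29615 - 95688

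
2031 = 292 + 1739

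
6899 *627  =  4325673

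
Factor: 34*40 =1360 = 2^4*5^1*17^1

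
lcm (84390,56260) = 168780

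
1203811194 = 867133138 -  - 336678056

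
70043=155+69888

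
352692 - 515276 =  - 162584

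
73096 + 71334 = 144430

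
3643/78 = 46 + 55/78 = 46.71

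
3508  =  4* 877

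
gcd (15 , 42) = 3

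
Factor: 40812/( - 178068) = -11^(  -  1)*71^( - 1)*179^1 = - 179/781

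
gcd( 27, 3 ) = 3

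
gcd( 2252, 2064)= 4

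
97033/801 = 121 + 112/801 = 121.14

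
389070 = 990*393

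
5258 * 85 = 446930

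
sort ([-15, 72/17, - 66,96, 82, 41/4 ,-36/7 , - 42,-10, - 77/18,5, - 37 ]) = [-66, - 42 , - 37, - 15,-10,-36/7, - 77/18,72/17, 5, 41/4, 82, 96 ]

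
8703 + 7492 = 16195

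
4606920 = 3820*1206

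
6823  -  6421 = 402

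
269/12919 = 269/12919 = 0.02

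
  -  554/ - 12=277/6  =  46.17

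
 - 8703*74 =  - 644022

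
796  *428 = 340688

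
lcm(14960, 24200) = 822800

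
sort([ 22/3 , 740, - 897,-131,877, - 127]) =[ - 897, - 131, - 127, 22/3, 740 , 877 ]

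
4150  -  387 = 3763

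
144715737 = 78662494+66053243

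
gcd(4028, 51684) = 4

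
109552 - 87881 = 21671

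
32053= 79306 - 47253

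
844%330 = 184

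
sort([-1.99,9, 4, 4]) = [-1.99,4,4,  9 ]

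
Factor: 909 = 3^2 * 101^1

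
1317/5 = 1317/5 = 263.40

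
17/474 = 17/474=0.04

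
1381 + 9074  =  10455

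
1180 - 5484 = - 4304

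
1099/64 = 17 + 11/64 = 17.17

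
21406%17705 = 3701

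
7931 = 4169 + 3762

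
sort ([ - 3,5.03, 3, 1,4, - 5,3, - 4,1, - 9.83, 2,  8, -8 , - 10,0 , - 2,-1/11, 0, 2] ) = [-10 , - 9.83, - 8, - 5, - 4,-3, - 2, - 1/11,0,0,1,1, 2,2, 3, 3, 4,5.03,8] 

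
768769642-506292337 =262477305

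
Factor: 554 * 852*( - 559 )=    -2^3*3^1 * 13^1*43^1  *  71^1*277^1 = - 263852472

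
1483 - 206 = 1277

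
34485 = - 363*( -95 ) 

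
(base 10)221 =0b11011101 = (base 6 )1005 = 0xDD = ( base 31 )74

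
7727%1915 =67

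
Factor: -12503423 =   -  12503423^1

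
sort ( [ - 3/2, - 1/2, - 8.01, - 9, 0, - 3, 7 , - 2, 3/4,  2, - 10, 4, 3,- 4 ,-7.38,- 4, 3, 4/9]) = [- 10,- 9, - 8.01, - 7.38, - 4 , - 4,-3, - 2, - 3/2, - 1/2,0 , 4/9, 3/4,2,3,3, 4, 7 ]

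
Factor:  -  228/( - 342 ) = 2/3 = 2^1*3^( - 1 )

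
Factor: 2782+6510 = 2^2*23^1*101^1= 9292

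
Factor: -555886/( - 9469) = 2^1 * 17^( - 1)*499^1=998/17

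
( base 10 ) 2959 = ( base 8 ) 5617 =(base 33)2NM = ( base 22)62B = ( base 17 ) a41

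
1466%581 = 304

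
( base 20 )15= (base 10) 25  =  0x19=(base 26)p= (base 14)1b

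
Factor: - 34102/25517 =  - 2006/1501 =- 2^1 * 17^1*19^( - 1 )*59^1*79^( - 1)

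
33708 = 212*159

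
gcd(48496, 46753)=7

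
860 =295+565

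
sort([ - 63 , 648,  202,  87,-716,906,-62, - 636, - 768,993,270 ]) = [ - 768, - 716, - 636, - 63, - 62, 87, 202,270, 648,906, 993 ] 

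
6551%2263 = 2025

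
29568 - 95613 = - 66045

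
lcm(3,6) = 6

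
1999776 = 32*62493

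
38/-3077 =  -  1 + 3039/3077 = - 0.01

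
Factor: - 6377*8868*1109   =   - 2^2 * 3^1*7^1*739^1*911^1*1109^1 =- 62715320724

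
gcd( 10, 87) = 1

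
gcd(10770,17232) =2154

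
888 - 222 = 666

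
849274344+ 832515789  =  1681790133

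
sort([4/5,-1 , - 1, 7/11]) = [-1, -1 , 7/11 , 4/5]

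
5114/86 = 2557/43 = 59.47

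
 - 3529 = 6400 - 9929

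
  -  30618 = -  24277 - 6341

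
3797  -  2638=1159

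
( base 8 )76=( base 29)24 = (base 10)62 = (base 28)26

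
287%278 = 9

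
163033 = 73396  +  89637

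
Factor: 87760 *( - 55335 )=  - 4856199600 = - 2^4*3^1*5^2* 7^1*17^1 * 31^1  *  1097^1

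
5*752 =3760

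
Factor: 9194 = 2^1*4597^1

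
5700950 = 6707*850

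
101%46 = 9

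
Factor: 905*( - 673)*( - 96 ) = 2^5*3^1*5^1*181^1*673^1 = 58470240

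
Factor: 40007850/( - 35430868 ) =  - 2^( - 1)*3^1*5^2*11^( - 1) *79^( - 1)*10193^( - 1)*266719^1 = - 20003925/17715434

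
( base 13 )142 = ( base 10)223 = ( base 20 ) b3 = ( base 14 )11d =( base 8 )337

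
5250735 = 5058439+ 192296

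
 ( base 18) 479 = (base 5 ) 21211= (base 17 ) 4g3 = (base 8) 2627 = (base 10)1431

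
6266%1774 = 944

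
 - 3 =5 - 8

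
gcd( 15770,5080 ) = 10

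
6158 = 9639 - 3481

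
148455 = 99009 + 49446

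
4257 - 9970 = -5713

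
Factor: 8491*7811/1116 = 66323201/1116 = 2^( - 2)*3^( - 2 )*7^1*31^(-1)*73^1 *107^1*1213^1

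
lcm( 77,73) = 5621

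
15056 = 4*3764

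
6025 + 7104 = 13129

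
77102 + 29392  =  106494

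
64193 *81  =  5199633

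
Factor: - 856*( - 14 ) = 2^4 * 7^1*107^1= 11984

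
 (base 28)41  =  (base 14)81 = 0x71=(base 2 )1110001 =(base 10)113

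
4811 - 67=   4744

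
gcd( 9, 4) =1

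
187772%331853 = 187772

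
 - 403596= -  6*67266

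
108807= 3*36269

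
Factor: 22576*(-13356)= -2^6 *3^2*7^1 * 17^1 * 53^1*83^1 = -  301525056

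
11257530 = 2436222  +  8821308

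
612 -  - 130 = 742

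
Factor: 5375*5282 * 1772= 50308409000 =2^3*5^3 * 19^1*43^1 * 139^1 * 443^1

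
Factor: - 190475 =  - 5^2*19^1 *401^1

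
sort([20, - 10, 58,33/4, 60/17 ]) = [ - 10,60/17,33/4,20 , 58]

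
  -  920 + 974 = 54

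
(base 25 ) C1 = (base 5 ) 2201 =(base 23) D2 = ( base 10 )301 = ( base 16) 12D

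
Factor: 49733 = 41^1*1213^1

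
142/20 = 71/10 =7.10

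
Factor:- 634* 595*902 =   -  2^2*5^1*7^1 * 11^1 * 17^1 * 41^1*317^1 = -340261460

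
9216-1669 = 7547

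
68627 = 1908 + 66719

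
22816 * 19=433504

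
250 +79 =329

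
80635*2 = 161270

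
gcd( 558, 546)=6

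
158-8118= - 7960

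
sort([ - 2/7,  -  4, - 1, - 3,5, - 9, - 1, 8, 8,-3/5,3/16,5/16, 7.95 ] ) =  [-9, - 4, - 3, - 1,  -  1, - 3/5, - 2/7, 3/16, 5/16 , 5,7.95,8,  8 ] 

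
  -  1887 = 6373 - 8260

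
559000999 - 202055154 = 356945845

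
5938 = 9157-3219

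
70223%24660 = 20903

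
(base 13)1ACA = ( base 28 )54l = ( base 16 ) FD5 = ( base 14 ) 1697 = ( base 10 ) 4053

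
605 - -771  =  1376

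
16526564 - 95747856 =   -  79221292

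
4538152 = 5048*899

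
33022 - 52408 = - 19386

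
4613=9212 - 4599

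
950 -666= 284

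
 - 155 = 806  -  961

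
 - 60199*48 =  - 2889552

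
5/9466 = 5/9466= 0.00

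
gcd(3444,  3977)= 41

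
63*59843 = 3770109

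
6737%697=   464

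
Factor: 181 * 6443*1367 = 17^1 * 181^1*379^1*1367^1 = 1594172161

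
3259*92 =299828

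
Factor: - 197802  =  -2^1*3^5*11^1*37^1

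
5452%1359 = 16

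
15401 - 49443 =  - 34042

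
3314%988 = 350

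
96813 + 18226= 115039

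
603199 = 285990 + 317209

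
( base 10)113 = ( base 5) 423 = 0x71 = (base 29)3Q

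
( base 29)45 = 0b1111001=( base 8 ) 171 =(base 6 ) 321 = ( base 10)121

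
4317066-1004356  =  3312710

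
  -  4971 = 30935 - 35906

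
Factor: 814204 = 2^2*29^1 *7019^1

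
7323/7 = 1046 + 1/7 = 1046.14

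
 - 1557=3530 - 5087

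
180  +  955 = 1135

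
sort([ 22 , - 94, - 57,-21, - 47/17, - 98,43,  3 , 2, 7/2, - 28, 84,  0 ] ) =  [ - 98, - 94 ,-57, - 28, - 21, - 47/17,0, 2,3 , 7/2,22, 43,84 ]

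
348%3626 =348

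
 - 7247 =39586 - 46833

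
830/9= 92 + 2/9= 92.22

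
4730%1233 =1031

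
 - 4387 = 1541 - 5928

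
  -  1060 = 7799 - 8859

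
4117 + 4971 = 9088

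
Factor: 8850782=2^1*4425391^1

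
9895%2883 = 1246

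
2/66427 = 2/66427 = 0.00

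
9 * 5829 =52461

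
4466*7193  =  32123938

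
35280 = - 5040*( - 7)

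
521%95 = 46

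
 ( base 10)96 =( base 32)30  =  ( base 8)140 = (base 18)56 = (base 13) 75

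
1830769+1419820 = 3250589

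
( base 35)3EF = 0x1054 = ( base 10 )4180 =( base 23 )7KH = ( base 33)3RM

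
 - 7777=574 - 8351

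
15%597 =15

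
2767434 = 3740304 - 972870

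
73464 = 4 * 18366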